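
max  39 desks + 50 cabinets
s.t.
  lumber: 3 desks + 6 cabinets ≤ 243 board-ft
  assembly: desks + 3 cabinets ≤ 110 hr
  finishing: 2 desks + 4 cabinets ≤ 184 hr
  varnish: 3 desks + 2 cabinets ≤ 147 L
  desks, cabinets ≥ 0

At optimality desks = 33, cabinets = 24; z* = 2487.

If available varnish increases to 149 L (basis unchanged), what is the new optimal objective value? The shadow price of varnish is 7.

Δb = 2, so new z* = 2487 + (7)·(2) = 2487 + 14 = 2501.

2501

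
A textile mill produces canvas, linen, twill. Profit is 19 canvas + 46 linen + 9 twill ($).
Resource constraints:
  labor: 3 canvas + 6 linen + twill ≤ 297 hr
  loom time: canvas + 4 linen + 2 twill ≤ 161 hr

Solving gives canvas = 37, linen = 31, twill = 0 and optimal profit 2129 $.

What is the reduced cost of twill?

Check each constraint at x*: labor 297/297 (tight); loom time 161/161 (tight).
From A_Bᵀ y = c: 3·y_labor + 1·y_loom time = 19; 6·y_labor + 4·y_loom time = 46.
Solving: y_labor = 5, y_loom time = 4.
Reduced cost of twill: c₃ − yᵀa₃ = 9 − (5·1 + 4·2) = 9 − 13 = -4.

-4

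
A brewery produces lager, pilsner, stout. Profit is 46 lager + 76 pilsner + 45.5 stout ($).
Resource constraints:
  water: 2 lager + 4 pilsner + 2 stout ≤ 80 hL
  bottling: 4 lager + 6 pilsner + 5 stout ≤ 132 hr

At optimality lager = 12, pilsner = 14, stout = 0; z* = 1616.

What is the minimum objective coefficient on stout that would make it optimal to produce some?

Check each constraint at x*: water 80/80 (tight); bottling 132/132 (tight).
Dual feasibility on the basic columns requires 2·y_water + 4·y_bottling = 46, 4·y_water + 6·y_bottling = 76.
This yields shadow prices y_water = 7, y_bottling = 8.
stout enters the basis when its profit ≥ yᵀa₃ = 7·2 + 8·5 = 54.

54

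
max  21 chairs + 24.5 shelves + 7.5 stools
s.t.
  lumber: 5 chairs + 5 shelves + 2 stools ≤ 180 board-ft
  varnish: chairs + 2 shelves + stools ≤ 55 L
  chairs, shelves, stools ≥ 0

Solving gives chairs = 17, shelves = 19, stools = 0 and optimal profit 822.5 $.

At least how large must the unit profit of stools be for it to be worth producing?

10.5

At the optimum: lumber uses 180 of 180 (binding); varnish uses 55 of 55 (binding).
Dual feasibility on the basic columns requires 5·y_lumber + 1·y_varnish = 21, 5·y_lumber + 2·y_varnish = 24.5.
Solving: y_lumber = 3.5, y_varnish = 3.5.
stools enters the basis when its profit ≥ yᵀa₃ = 3.5·2 + 3.5·1 = 10.5.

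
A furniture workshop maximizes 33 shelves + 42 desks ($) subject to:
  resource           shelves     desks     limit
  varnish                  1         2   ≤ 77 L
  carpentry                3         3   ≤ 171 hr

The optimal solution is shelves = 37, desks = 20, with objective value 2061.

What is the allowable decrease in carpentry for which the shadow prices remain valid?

Binding constraints: varnish, carpentry. The basis is B = [[1,2],[3,3]] with det -3.
Per unit decrease in carpentry, x* moves by d = (-0.6667, 0.3333).
The basis stays optimal until shelves reaches 0; allowable decrease = 55.5 hr.

55.5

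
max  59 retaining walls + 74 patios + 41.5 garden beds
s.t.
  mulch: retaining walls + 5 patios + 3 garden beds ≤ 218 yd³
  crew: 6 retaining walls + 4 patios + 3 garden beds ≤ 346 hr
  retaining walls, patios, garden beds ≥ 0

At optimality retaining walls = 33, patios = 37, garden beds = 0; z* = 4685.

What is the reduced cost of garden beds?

Both mulch and crew are binding at x*.
From A_Bᵀ y = c: 1·y_mulch + 6·y_crew = 59; 5·y_mulch + 4·y_crew = 74.
This yields shadow prices y_mulch = 8, y_crew = 8.5.
Reduced cost of garden beds: c₃ − yᵀa₃ = 41.5 − (8·3 + 8.5·3) = 41.5 − 49.5 = -8.

-8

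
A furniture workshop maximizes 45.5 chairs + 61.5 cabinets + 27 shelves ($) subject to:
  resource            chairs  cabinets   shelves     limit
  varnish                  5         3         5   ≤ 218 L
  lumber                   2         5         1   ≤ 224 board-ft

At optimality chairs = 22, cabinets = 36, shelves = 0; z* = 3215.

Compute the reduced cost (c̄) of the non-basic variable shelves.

-9.5

Both varnish and lumber are binding at x*.
Dual feasibility on the basic columns requires 5·y_varnish + 2·y_lumber = 45.5, 3·y_varnish + 5·y_lumber = 61.5.
This yields shadow prices y_varnish = 5.5, y_lumber = 9.
Reduced cost of shelves: c₃ − yᵀa₃ = 27 − (5.5·5 + 9·1) = 27 − 36.5 = -9.5.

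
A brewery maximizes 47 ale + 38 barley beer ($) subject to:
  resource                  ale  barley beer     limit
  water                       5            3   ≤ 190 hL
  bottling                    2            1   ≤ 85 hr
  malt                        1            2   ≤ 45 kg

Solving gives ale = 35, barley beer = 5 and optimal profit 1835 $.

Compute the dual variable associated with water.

At the optimum: water uses 190 of 190 (binding); bottling uses 75 of 85 (slack = 10); malt uses 45 of 45 (binding).
By complementary slackness, y = 0 for the non-binding constraint.
From A_Bᵀ y = c: 5·y_water + 1·y_malt = 47; 3·y_water + 2·y_malt = 38.
→ y_water = 8 and y_malt = 7.
Shadow price of water = 8.

8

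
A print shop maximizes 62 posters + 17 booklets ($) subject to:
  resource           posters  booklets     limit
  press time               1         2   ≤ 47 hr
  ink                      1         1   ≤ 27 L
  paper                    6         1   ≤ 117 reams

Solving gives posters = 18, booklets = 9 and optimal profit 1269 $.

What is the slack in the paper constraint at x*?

paper used = 6·18 + 1·9 = 117; slack = 117 − 117 = 0.

0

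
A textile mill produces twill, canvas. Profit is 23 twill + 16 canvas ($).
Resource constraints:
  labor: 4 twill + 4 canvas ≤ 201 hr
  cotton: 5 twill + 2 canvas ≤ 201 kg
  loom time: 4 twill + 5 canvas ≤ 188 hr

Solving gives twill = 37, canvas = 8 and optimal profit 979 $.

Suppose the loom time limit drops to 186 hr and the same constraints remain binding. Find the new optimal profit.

975

At the optimum: labor uses 180 of 201 (slack = 21); cotton uses 201 of 201 (binding); loom time uses 188 of 188 (binding).
Slack constraints have shadow price 0 (complementary slackness).
From A_Bᵀ y = c: 5·y_cotton + 4·y_loom time = 23; 2·y_cotton + 5·y_loom time = 16.
Solving: y_cotton = 3, y_loom time = 2.
Δz = y_loom time·Δb = 2 × (-2) = -4, so new z* = 979 − 4 = 975.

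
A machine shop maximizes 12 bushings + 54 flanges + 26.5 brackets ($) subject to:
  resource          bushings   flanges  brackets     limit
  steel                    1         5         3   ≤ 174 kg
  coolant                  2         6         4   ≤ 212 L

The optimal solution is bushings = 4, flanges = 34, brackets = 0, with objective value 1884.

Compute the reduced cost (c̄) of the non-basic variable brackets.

Check each constraint at x*: steel 174/174 (tight); coolant 212/212 (tight).
From A_Bᵀ y = c: 1·y_steel + 2·y_coolant = 12; 5·y_steel + 6·y_coolant = 54.
This yields shadow prices y_steel = 9, y_coolant = 1.5.
Reduced cost of brackets: c₃ − yᵀa₃ = 26.5 − (9·3 + 1.5·4) = 26.5 − 33 = -6.5.

-6.5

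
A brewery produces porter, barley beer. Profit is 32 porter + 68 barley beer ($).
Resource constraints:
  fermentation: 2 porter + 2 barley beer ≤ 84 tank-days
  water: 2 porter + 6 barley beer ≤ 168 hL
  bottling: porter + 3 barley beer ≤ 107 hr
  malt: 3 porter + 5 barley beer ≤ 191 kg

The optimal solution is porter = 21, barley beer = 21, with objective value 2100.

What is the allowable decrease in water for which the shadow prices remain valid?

84

Binding constraints: fermentation, water. The basis is B = [[2,2],[2,6]] with det 8.
Per unit decrease in water, x* moves by d = (0.25, -0.25).
The basis stays optimal until barley beer reaches 0; allowable decrease = 84 hL.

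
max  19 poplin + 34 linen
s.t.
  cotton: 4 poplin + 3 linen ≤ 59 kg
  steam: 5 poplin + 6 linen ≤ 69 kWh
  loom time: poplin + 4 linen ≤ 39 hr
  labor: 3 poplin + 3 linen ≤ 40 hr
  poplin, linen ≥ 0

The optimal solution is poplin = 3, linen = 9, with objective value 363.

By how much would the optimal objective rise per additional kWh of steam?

Binding: steam and loom time. Non-binding: cotton (20 unused), labor (4 unused).
Slack constraints have shadow price 0 (complementary slackness).
From A_Bᵀ y = c: 5·y_steam + 1·y_loom time = 19; 6·y_steam + 4·y_loom time = 34.
This yields shadow prices y_steam = 3, y_loom time = 4.
Shadow price of steam = 3.

3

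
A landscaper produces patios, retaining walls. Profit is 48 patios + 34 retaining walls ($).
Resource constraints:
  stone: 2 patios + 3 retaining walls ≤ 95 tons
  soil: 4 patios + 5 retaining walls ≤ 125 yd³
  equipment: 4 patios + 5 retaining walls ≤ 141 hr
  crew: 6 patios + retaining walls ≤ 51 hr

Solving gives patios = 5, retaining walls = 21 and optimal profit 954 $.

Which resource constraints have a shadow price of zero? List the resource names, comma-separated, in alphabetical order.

stone: 73/95 (slack 22)
soil: 125/125 (binding)
equipment: 125/141 (slack 16)
crew: 51/51 (binding)
By complementary slackness, a constraint with positive slack has shadow price 0 → equipment, stone.

equipment, stone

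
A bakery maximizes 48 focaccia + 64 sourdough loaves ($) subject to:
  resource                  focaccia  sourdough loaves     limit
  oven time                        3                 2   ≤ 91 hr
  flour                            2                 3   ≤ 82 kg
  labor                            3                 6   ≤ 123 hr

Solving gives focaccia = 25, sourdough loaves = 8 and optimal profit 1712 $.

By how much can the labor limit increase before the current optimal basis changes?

19.2

Binding constraints: oven time, labor. The basis is B = [[3,2],[3,6]] with det 12.
Per unit increase in labor, x* moves by d = (-0.1667, 0.25).
The basis stays optimal until flour becomes binding; allowable increase = 19.2 hr.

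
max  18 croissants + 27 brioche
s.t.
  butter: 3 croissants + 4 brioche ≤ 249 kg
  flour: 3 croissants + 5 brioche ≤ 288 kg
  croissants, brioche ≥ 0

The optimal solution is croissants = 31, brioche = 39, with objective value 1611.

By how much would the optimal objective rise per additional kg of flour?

3

Both butter and flour are binding at x*.
The binding rows give the dual system: 3·y_butter + 3·y_flour = 18 and 4·y_butter + 5·y_flour = 27.
→ y_butter = 3 and y_flour = 3.
Shadow price of flour = 3.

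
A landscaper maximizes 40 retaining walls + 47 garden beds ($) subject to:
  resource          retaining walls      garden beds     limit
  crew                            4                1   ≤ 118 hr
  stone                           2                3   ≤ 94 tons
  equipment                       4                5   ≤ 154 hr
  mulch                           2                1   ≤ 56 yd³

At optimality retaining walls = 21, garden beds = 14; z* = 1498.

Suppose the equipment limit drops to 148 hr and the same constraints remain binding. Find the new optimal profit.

At the optimum: crew uses 98 of 118 (slack = 20); stone uses 84 of 94 (slack = 10); equipment uses 154 of 154 (binding); mulch uses 56 of 56 (binding).
By complementary slackness, y = 0 for the non-binding constraints.
Dual feasibility on the basic columns requires 4·y_equipment + 2·y_mulch = 40, 5·y_equipment + 1·y_mulch = 47.
→ y_equipment = 9 and y_mulch = 2.
Δz = y_equipment·Δb = 9 × (-6) = -54, so new z* = 1498 − 54 = 1444.

1444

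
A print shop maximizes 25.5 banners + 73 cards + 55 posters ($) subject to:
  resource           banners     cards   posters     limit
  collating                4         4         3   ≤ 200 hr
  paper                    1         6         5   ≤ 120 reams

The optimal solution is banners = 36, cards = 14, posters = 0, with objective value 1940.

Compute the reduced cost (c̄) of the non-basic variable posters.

-4.5

Both collating and paper are binding at x*.
Dual feasibility on the basic columns requires 4·y_collating + 1·y_paper = 25.5, 4·y_collating + 6·y_paper = 73.
This yields shadow prices y_collating = 4, y_paper = 9.5.
Reduced cost of posters: c₃ − yᵀa₃ = 55 − (4·3 + 9.5·5) = 55 − 59.5 = -4.5.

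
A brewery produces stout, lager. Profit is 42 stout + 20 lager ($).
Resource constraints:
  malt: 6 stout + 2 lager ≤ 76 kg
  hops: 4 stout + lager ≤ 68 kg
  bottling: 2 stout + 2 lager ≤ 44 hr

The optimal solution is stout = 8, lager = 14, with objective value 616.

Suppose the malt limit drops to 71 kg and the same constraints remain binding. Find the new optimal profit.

Check each constraint at x*: malt 76/76 (tight); hops 46/68 (slack 22); bottling 44/44 (tight).
Since hops is not tight, its dual is 0.
From A_Bᵀ y = c: 6·y_malt + 2·y_bottling = 42; 2·y_malt + 2·y_bottling = 20.
→ y_malt = 5.5 and y_bottling = 4.5.
Δz = y_malt·Δb = 5.5 × (-5) = -27.5, so new z* = 616 − 27.5 = 588.5.

588.5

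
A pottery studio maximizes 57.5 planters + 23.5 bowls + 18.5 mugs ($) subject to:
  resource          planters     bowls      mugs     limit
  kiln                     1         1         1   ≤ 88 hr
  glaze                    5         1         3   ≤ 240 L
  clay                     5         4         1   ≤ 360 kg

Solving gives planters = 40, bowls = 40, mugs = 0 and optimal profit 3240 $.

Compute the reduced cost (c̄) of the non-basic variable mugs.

Binding: glaze and clay. Non-binding: kiln (8 unused).
Since kiln is not tight, its dual is 0.
From A_Bᵀ y = c: 5·y_glaze + 5·y_clay = 57.5; 1·y_glaze + 4·y_clay = 23.5.
Solving: y_glaze = 7.5, y_clay = 4.
Reduced cost of mugs: c₃ − yᵀa₃ = 18.5 − (7.5·3 + 4·1) = 18.5 − 26.5 = -8.

-8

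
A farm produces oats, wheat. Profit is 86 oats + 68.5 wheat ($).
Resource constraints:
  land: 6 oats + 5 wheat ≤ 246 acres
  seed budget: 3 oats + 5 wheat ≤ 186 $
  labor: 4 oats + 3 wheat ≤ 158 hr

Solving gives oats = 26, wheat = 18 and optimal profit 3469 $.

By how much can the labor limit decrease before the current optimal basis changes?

2.4

Binding constraints: land, labor. The basis is B = [[6,5],[4,3]] with det -2.
Per unit decrease in labor, x* moves by d = (-2.5, 3).
The basis stays optimal until seed budget becomes binding; allowable decrease = 2.4 hr.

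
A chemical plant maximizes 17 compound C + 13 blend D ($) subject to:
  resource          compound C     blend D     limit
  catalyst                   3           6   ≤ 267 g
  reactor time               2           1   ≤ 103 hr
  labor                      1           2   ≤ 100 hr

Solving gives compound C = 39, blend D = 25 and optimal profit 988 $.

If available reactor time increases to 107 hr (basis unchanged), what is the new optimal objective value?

1016

Binding: catalyst and reactor time. Non-binding: labor (11 unused).
By complementary slackness, y = 0 for the non-binding constraint.
The binding rows give the dual system: 3·y_catalyst + 2·y_reactor time = 17 and 6·y_catalyst + 1·y_reactor time = 13.
This yields shadow prices y_catalyst = 1, y_reactor time = 7.
Δz = y_reactor time·Δb = 7 × (4) = 28, so new z* = 988 + 28 = 1016.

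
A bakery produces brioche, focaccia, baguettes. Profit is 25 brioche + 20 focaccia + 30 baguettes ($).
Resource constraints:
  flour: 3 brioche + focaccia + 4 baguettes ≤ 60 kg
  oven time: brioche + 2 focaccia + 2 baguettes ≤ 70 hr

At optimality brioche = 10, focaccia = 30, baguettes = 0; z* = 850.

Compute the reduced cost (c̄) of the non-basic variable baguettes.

Both flour and oven time are binding at x*.
From A_Bᵀ y = c: 3·y_flour + 1·y_oven time = 25; 1·y_flour + 2·y_oven time = 20.
Solving: y_flour = 6, y_oven time = 7.
Reduced cost of baguettes: c₃ − yᵀa₃ = 30 − (6·4 + 7·2) = 30 − 38 = -8.

-8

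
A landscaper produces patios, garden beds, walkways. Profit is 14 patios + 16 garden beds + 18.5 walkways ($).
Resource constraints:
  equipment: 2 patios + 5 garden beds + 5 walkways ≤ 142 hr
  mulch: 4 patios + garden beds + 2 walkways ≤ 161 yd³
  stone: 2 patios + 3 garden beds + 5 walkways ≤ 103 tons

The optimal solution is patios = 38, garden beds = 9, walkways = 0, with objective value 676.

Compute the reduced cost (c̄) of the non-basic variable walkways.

-8.5

At the optimum: equipment uses 121 of 142 (slack = 21); mulch uses 161 of 161 (binding); stone uses 103 of 103 (binding).
Since equipment is not tight, its dual is 0.
Dual feasibility on the basic columns requires 4·y_mulch + 2·y_stone = 14, 1·y_mulch + 3·y_stone = 16.
→ y_mulch = 1 and y_stone = 5.
Reduced cost of walkways: c₃ − yᵀa₃ = 18.5 − (1·2 + 5·5) = 18.5 − 27 = -8.5.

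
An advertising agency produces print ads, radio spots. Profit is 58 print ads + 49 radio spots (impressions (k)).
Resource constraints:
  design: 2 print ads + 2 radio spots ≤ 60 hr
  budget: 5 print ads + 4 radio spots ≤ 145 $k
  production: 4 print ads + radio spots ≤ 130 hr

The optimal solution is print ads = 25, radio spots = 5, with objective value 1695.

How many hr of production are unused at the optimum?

25

production used = 4·25 + 1·5 = 105; slack = 130 − 105 = 25.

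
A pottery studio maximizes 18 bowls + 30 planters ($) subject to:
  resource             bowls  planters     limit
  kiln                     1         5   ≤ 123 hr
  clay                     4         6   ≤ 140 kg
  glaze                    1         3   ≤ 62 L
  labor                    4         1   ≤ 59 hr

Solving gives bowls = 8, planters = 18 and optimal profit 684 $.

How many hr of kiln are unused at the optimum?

25

kiln used = 1·8 + 5·18 = 98; slack = 123 − 98 = 25.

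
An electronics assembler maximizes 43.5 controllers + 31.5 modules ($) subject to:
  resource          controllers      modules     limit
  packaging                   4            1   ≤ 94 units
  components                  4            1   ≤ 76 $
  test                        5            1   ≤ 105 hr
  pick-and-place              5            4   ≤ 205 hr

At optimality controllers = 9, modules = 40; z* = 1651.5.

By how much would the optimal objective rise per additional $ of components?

Binding: components and pick-and-place. Non-binding: packaging (18 unused), test (20 unused).
Slack constraints have shadow price 0 (complementary slackness).
Dual feasibility on the basic columns requires 4·y_components + 5·y_pick-and-place = 43.5, 1·y_components + 4·y_pick-and-place = 31.5.
This yields shadow prices y_components = 1.5, y_pick-and-place = 7.5.
Shadow price of components = 1.5.

1.5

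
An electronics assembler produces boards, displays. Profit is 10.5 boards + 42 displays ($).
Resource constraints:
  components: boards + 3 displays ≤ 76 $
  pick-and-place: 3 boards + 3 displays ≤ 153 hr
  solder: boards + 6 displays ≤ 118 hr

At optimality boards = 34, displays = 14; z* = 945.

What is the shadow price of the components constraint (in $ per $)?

7

Binding: components and solder. Non-binding: pick-and-place (9 unused).
By complementary slackness, y = 0 for the non-binding constraint.
From A_Bᵀ y = c: 1·y_components + 1·y_solder = 10.5; 3·y_components + 6·y_solder = 42.
This yields shadow prices y_components = 7, y_solder = 3.5.
Shadow price of components = 7.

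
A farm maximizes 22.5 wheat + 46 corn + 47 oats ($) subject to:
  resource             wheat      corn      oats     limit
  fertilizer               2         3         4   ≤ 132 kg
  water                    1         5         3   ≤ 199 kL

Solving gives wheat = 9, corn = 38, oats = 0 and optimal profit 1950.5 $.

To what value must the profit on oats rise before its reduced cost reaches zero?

48.5

Both fertilizer and water are binding at x*.
From A_Bᵀ y = c: 2·y_fertilizer + 1·y_water = 22.5; 3·y_fertilizer + 5·y_water = 46.
This yields shadow prices y_fertilizer = 9.5, y_water = 3.5.
oats enters the basis when its profit ≥ yᵀa₃ = 9.5·4 + 3.5·3 = 48.5.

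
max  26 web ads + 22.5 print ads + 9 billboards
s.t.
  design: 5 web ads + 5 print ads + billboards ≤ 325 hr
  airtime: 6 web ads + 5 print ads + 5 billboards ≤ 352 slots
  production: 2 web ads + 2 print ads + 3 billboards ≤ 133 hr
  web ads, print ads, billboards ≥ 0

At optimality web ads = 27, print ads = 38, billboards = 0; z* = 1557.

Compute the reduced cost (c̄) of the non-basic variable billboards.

-9.5

Check each constraint at x*: design 325/325 (tight); airtime 352/352 (tight); production 130/133 (slack 3).
Since production is not tight, its dual is 0.
From A_Bᵀ y = c: 5·y_design + 6·y_airtime = 26; 5·y_design + 5·y_airtime = 22.5.
Solving: y_design = 1, y_airtime = 3.5.
Reduced cost of billboards: c₃ − yᵀa₃ = 9 − (1·1 + 3.5·5) = 9 − 18.5 = -9.5.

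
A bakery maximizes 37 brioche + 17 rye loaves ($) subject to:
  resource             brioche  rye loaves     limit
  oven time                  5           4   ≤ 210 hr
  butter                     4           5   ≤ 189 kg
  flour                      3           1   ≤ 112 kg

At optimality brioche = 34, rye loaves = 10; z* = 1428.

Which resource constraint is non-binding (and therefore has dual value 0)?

butter

oven time: 210/210 (binding)
butter: 186/189 (slack 3)
flour: 112/112 (binding)
By complementary slackness, a constraint with positive slack has shadow price 0 → butter.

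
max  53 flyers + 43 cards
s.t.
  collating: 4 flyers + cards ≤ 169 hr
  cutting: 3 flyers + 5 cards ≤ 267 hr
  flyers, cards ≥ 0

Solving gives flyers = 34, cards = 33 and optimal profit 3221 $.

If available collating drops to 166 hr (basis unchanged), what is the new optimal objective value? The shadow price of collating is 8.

3197

Δb = -3, so new z* = 3221 + (8)·(-3) = 3221 − 24 = 3197.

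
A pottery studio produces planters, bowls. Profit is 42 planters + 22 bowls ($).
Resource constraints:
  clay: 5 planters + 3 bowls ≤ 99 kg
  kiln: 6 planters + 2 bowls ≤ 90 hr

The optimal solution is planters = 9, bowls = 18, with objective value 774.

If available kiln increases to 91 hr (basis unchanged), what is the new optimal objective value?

776

At the optimum: clay uses 99 of 99 (binding); kiln uses 90 of 90 (binding).
From A_Bᵀ y = c: 5·y_clay + 6·y_kiln = 42; 3·y_clay + 2·y_kiln = 22.
This yields shadow prices y_clay = 6, y_kiln = 2.
Δz = y_kiln·Δb = 2 × (1) = 2, so new z* = 774 + 2 = 776.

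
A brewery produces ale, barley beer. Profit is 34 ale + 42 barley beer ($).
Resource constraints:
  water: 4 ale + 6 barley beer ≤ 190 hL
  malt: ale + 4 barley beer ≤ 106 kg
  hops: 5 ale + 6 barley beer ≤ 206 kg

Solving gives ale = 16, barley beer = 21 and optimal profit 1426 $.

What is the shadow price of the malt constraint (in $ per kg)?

0

Binding: water and hops. Non-binding: malt (6 unused).
Since malt is not tight, its dual is 0.
The binding rows give the dual system: 4·y_water + 5·y_hops = 34 and 6·y_water + 6·y_hops = 42.
This yields shadow prices y_water = 1, y_hops = 6.
Shadow price of malt = 0.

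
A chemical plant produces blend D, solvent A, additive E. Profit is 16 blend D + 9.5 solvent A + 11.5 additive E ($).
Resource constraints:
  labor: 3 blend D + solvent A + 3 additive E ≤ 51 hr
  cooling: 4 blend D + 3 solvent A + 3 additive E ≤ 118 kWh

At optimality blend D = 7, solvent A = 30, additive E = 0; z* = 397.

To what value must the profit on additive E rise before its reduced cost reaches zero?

13.5

Check each constraint at x*: labor 51/51 (tight); cooling 118/118 (tight).
Dual feasibility on the basic columns requires 3·y_labor + 4·y_cooling = 16, 1·y_labor + 3·y_cooling = 9.5.
This yields shadow prices y_labor = 2, y_cooling = 2.5.
additive E enters the basis when its profit ≥ yᵀa₃ = 2·3 + 2.5·3 = 13.5.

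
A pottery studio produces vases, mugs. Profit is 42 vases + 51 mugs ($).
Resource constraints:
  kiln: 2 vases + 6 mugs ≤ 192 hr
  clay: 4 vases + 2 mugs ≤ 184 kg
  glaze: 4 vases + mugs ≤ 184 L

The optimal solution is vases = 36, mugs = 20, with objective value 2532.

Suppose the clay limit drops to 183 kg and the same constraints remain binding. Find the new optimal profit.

At the optimum: kiln uses 192 of 192 (binding); clay uses 184 of 184 (binding); glaze uses 164 of 184 (slack = 20).
By complementary slackness, y = 0 for the non-binding constraint.
Dual feasibility on the basic columns requires 2·y_kiln + 4·y_clay = 42, 6·y_kiln + 2·y_clay = 51.
Solving: y_kiln = 6, y_clay = 7.5.
Δz = y_clay·Δb = 7.5 × (-1) = -7.5, so new z* = 2532 − 7.5 = 2524.5.

2524.5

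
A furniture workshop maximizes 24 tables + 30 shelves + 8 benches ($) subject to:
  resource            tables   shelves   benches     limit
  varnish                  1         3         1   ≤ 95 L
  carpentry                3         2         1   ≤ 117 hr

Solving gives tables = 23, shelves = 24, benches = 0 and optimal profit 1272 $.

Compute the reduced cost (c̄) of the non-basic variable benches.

-4

At the optimum: varnish uses 95 of 95 (binding); carpentry uses 117 of 117 (binding).
The binding rows give the dual system: 1·y_varnish + 3·y_carpentry = 24 and 3·y_varnish + 2·y_carpentry = 30.
This yields shadow prices y_varnish = 6, y_carpentry = 6.
Reduced cost of benches: c₃ − yᵀa₃ = 8 − (6·1 + 6·1) = 8 − 12 = -4.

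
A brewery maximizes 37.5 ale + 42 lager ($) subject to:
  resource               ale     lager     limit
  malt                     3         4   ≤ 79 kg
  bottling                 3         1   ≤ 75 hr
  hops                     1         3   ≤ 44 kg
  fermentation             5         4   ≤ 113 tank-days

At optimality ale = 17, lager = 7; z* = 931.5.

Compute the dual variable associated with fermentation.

At the optimum: malt uses 79 of 79 (binding); bottling uses 58 of 75 (slack = 17); hops uses 38 of 44 (slack = 6); fermentation uses 113 of 113 (binding).
Slack constraints have shadow price 0 (complementary slackness).
From A_Bᵀ y = c: 3·y_malt + 5·y_fermentation = 37.5; 4·y_malt + 4·y_fermentation = 42.
Solving: y_malt = 7.5, y_fermentation = 3.
Shadow price of fermentation = 3.

3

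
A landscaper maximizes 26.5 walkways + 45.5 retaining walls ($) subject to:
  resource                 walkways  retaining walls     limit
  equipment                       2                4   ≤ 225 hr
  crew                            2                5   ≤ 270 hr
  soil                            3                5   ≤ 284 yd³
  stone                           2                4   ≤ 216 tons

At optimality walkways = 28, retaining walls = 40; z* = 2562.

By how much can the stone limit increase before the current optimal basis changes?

Binding constraints: soil, stone. The basis is B = [[3,5],[2,4]] with det 2.
Per unit increase in stone, x* moves by d = (-2.5, 1.5).
The basis stays optimal until crew becomes binding; allowable increase = 5.6 tons.

5.6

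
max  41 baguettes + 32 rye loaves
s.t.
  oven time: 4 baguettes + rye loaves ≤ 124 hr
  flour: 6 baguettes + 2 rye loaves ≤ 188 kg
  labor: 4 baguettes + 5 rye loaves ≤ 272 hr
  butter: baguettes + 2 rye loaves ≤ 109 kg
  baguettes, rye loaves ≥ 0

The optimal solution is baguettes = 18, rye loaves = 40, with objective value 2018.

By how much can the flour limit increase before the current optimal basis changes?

Binding constraints: flour, labor. The basis is B = [[6,2],[4,5]] with det 22.
Per unit increase in flour, x* moves by d = (0.2273, -0.1818).
The basis stays optimal until oven time becomes binding; allowable increase = 16.5 kg.

16.5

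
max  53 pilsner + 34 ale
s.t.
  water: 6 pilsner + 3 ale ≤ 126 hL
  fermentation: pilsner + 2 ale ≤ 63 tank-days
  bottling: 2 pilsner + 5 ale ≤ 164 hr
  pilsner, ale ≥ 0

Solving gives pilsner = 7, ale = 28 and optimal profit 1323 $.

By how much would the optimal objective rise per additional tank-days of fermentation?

At the optimum: water uses 126 of 126 (binding); fermentation uses 63 of 63 (binding); bottling uses 154 of 164 (slack = 10).
Since bottling is not tight, its dual is 0.
Dual feasibility on the basic columns requires 6·y_water + 1·y_fermentation = 53, 3·y_water + 2·y_fermentation = 34.
This yields shadow prices y_water = 8, y_fermentation = 5.
Shadow price of fermentation = 5.

5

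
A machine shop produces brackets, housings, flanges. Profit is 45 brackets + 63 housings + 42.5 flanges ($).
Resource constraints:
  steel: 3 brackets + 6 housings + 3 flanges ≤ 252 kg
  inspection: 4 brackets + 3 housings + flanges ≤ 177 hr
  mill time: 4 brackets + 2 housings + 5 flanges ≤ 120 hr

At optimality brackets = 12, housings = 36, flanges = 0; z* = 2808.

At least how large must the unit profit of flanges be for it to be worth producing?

49.5

Binding: steel and mill time. Non-binding: inspection (21 unused).
By complementary slackness, y = 0 for the non-binding constraint.
Dual feasibility on the basic columns requires 3·y_steel + 4·y_mill time = 45, 6·y_steel + 2·y_mill time = 63.
This yields shadow prices y_steel = 9, y_mill time = 4.5.
flanges enters the basis when its profit ≥ yᵀa₃ = 9·3 + 4.5·5 = 49.5.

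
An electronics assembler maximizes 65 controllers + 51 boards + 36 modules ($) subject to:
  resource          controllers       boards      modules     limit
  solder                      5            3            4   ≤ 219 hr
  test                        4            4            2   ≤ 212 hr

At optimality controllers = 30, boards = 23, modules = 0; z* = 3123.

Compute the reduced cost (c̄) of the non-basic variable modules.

-7

Both solder and test are binding at x*.
From A_Bᵀ y = c: 5·y_solder + 4·y_test = 65; 3·y_solder + 4·y_test = 51.
This yields shadow prices y_solder = 7, y_test = 7.5.
Reduced cost of modules: c₃ − yᵀa₃ = 36 − (7·4 + 7.5·2) = 36 − 43 = -7.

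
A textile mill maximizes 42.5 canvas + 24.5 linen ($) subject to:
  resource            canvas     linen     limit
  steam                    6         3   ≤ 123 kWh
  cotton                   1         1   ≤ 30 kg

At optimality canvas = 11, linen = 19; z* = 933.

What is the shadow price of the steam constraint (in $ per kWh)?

6

At the optimum: steam uses 123 of 123 (binding); cotton uses 30 of 30 (binding).
Dual feasibility on the basic columns requires 6·y_steam + 1·y_cotton = 42.5, 3·y_steam + 1·y_cotton = 24.5.
→ y_steam = 6 and y_cotton = 6.5.
Shadow price of steam = 6.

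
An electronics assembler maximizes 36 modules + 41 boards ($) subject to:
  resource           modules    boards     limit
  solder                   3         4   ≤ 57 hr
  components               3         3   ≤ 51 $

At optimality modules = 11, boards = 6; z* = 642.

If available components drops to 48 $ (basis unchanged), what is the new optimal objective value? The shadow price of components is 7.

621

Δb = -3, so new z* = 642 + (7)·(-3) = 642 − 21 = 621.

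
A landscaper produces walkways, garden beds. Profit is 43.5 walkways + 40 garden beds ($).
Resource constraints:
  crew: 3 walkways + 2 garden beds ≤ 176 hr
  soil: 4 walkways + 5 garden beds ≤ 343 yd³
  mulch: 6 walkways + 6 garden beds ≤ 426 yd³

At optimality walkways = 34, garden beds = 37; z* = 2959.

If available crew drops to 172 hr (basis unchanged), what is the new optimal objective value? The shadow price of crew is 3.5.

2945

Δb = -4, so new z* = 2959 + (3.5)·(-4) = 2959 − 14 = 2945.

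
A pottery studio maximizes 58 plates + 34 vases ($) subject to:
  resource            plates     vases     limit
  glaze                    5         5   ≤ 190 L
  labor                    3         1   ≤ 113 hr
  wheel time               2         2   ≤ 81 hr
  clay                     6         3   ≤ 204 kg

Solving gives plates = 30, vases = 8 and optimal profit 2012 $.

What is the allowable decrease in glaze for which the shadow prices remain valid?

Binding constraints: glaze, clay. The basis is B = [[5,5],[6,3]] with det -15.
Per unit decrease in glaze, x* moves by d = (0.2, -0.4).
The basis stays optimal until vases reaches 0; allowable decrease = 20 L.

20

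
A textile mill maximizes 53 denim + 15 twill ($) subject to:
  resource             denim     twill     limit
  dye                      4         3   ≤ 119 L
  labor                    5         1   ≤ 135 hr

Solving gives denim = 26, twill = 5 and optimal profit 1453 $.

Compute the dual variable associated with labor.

Both dye and labor are binding at x*.
The binding rows give the dual system: 4·y_dye + 5·y_labor = 53 and 3·y_dye + 1·y_labor = 15.
This yields shadow prices y_dye = 2, y_labor = 9.
Shadow price of labor = 9.

9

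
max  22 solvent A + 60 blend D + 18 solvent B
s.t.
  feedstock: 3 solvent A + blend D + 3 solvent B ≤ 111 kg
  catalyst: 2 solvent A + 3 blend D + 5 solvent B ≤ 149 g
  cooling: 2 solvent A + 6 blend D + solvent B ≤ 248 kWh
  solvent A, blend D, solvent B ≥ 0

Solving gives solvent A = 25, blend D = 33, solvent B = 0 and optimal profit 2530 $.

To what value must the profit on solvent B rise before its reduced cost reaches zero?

At the optimum: feedstock uses 108 of 111 (slack = 3); catalyst uses 149 of 149 (binding); cooling uses 248 of 248 (binding).
Since feedstock is not tight, its dual is 0.
The binding rows give the dual system: 2·y_catalyst + 2·y_cooling = 22 and 3·y_catalyst + 6·y_cooling = 60.
→ y_catalyst = 2 and y_cooling = 9.
solvent B enters the basis when its profit ≥ yᵀa₃ = 2·5 + 9·1 = 19.

19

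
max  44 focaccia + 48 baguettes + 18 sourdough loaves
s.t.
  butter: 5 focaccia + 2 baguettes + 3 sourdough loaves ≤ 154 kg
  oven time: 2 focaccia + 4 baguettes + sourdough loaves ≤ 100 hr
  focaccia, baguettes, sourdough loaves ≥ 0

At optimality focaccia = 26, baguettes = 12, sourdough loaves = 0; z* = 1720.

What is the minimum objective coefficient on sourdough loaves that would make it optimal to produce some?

24.5

Check each constraint at x*: butter 154/154 (tight); oven time 100/100 (tight).
Dual feasibility on the basic columns requires 5·y_butter + 2·y_oven time = 44, 2·y_butter + 4·y_oven time = 48.
Solving: y_butter = 5, y_oven time = 9.5.
sourdough loaves enters the basis when its profit ≥ yᵀa₃ = 5·3 + 9.5·1 = 24.5.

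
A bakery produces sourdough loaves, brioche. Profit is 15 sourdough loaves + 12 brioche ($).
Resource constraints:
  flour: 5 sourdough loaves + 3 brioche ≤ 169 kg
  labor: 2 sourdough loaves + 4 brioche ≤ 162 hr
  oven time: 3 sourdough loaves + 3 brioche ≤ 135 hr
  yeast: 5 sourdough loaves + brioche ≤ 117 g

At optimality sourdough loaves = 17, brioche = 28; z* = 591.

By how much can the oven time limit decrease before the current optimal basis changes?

2.4

Binding constraints: flour, oven time. The basis is B = [[5,3],[3,3]] with det 6.
Per unit decrease in oven time, x* moves by d = (0.5, -0.8333).
The basis stays optimal until yeast becomes binding; allowable decrease = 2.4 hr.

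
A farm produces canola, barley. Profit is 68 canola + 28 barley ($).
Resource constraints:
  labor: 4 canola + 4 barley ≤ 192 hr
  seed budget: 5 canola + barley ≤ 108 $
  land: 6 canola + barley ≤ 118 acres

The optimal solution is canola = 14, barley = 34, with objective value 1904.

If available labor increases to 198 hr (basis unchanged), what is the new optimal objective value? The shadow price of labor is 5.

1934

Δb = 6, so new z* = 1904 + (5)·(6) = 1904 + 30 = 1934.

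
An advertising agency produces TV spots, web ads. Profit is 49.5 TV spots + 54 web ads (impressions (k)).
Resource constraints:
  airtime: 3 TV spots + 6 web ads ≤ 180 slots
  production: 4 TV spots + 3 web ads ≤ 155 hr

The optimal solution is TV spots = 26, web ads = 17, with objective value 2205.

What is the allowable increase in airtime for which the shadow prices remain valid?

Binding constraints: airtime, production. The basis is B = [[3,6],[4,3]] with det -15.
Per unit increase in airtime, x* moves by d = (-0.2, 0.2667).
The basis stays optimal until TV spots reaches 0; allowable increase = 130 slots.

130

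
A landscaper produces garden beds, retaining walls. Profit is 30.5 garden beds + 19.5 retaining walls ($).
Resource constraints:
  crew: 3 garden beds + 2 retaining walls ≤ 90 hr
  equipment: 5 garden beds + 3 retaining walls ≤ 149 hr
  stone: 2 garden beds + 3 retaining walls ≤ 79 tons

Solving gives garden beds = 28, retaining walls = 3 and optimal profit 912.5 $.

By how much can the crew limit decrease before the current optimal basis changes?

0.6

Binding constraints: crew, equipment. The basis is B = [[3,2],[5,3]] with det -1.
Per unit decrease in crew, x* moves by d = (3, -5).
The basis stays optimal until retaining walls reaches 0; allowable decrease = 0.6 hr.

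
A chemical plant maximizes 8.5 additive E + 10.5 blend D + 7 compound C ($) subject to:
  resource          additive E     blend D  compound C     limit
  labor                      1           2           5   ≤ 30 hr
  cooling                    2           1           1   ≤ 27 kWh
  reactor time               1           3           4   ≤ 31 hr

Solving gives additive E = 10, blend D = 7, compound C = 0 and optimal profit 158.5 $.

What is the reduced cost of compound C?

Binding: cooling and reactor time. Non-binding: labor (6 unused).
By complementary slackness, y = 0 for the non-binding constraint.
From A_Bᵀ y = c: 2·y_cooling + 1·y_reactor time = 8.5; 1·y_cooling + 3·y_reactor time = 10.5.
This yields shadow prices y_cooling = 3, y_reactor time = 2.5.
Reduced cost of compound C: c₃ − yᵀa₃ = 7 − (3·1 + 2.5·4) = 7 − 13 = -6.

-6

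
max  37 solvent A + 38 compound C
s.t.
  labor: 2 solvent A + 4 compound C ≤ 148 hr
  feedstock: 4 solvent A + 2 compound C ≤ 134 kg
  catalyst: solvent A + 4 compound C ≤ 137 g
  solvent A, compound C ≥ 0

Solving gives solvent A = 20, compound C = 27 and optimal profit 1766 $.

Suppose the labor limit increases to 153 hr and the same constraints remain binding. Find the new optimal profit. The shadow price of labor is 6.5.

Δb = 5, so new z* = 1766 + (6.5)·(5) = 1766 + 32.5 = 1798.5.

1798.5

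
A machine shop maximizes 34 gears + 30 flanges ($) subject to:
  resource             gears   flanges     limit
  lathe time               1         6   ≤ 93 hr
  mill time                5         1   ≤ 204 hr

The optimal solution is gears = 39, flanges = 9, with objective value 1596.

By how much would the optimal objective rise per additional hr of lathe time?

At the optimum: lathe time uses 93 of 93 (binding); mill time uses 204 of 204 (binding).
From A_Bᵀ y = c: 1·y_lathe time + 5·y_mill time = 34; 6·y_lathe time + 1·y_mill time = 30.
Solving: y_lathe time = 4, y_mill time = 6.
Shadow price of lathe time = 4.

4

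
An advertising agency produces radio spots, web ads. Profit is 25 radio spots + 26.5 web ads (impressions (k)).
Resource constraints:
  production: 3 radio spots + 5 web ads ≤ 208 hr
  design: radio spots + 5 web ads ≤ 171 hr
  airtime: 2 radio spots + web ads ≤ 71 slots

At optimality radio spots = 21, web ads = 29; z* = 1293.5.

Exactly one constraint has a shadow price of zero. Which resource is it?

production: 208/208 (binding)
design: 166/171 (slack 5)
airtime: 71/71 (binding)
By complementary slackness, a constraint with positive slack has shadow price 0 → design.

design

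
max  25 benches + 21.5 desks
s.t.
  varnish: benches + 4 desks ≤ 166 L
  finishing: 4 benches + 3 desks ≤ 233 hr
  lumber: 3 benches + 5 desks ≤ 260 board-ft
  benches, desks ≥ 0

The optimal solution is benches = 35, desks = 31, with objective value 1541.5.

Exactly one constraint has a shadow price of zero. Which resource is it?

varnish: 159/166 (slack 7)
finishing: 233/233 (binding)
lumber: 260/260 (binding)
By complementary slackness, a constraint with positive slack has shadow price 0 → varnish.

varnish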